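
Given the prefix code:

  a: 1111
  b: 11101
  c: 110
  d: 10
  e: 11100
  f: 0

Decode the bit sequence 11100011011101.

Read left to right; each codeword is recognised as soon as it completes (prefix code):
  11100→e | 0→f | 110→c | 11101→b
Decoded message: efcb

efcb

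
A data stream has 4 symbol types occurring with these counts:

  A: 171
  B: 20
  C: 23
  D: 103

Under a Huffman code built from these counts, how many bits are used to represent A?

Repeatedly merge the two smallest:
merge B(20) and C(23): 43
merge 43 and D(103): 146
merge 146 and A(171): 317
A is a child of the root — depth 1, so its codeword is a single bit.

1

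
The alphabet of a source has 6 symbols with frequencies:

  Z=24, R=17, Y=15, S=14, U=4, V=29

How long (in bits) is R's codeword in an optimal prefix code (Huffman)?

Huffman merges, smallest pair first:
U(4) + S(14) → 18
Y(15) + R(17) → 32
18 + Z(24) → 42
V(29) + 32 → 61
42 + 61 → 103
The subtree containing R is merged 3 times, so code length = 3.

3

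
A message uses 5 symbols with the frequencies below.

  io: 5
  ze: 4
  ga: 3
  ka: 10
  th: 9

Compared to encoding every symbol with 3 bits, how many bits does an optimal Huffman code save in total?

24

Fixed-length: 3 bits × 31 symbols = 93 bits.
Huffman merges:
combine ga(3), ze(4) → 7
combine io(5), 7 → 12
combine th(9), ka(10) → 19
combine 12, 19 → 31
Huffman total = 7 + 12 + 19 + 31 = 69 bits.
Saving = 93 − 69 = 24 bits.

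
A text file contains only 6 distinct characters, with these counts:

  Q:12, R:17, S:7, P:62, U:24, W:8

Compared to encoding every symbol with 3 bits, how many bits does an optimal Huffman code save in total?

109

Fixed-length: 3 bits × 130 symbols = 390 bits.
Huffman merges:
combine S(7), W(8) → 15
combine Q(12), 15 → 27
combine R(17), U(24) → 41
combine 27, 41 → 68
combine P(62), 68 → 130
Huffman total = 15 + 27 + 41 + 68 + 130 = 281 bits.
Saving = 390 − 281 = 109 bits.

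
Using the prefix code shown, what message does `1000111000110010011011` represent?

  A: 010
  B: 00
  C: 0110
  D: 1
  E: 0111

Read left to right; each codeword is recognised as soon as it completes (prefix code):
  1→D | 00→B | 0111→E | 00→B | 0110→C | 010→A | 0110→C | 1→D | 1→D
Decoded message: DBEBCACDD

DBEBCACDD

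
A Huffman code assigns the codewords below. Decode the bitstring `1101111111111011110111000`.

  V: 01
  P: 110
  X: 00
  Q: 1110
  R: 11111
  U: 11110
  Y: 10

Read left to right; each codeword is recognised as soon as it completes (prefix code):
  110→P | 11111→R | 11111→R | 01→V | 1110→Q | 1110→Q | 00→X
Decoded message: PRRVQQX

PRRVQQX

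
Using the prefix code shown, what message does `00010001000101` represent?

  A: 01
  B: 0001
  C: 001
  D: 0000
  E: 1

BBBA

Read left to right; each codeword is recognised as soon as it completes (prefix code):
  0001→B | 0001→B | 0001→B | 01→A
Decoded message: BBBA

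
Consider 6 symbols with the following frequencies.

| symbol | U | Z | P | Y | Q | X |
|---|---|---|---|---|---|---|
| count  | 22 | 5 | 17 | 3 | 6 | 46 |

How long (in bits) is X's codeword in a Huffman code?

Build the tree from the bottom:
Y(3) + Z(5) → 8
Q(6) + 8 → 14
14 + P(17) → 31
U(22) + 31 → 53
X(46) + 53 → 99
X sits one level below the root: a 1-bit codeword.

1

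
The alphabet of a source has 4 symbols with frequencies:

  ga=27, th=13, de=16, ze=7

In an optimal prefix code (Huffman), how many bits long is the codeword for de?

Build the tree from the bottom:
ze(7) + th(13) → 20
de(16) + 20 → 36
ga(27) + 36 → 63
The subtree containing de is merged 2 times, so code length = 2.

2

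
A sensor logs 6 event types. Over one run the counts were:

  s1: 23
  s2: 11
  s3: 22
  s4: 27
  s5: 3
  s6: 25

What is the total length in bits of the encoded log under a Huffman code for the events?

Build the Huffman tree bottom-up:
combine s5(3), s2(11) → 14
combine 14, s3(22) → 36
combine s1(23), s6(25) → 48
combine s4(27), 36 → 63
combine 48, 63 → 111
Total encoded bits = sum of merged weights = 14 + 36 + 48 + 63 + 111 = 272.

272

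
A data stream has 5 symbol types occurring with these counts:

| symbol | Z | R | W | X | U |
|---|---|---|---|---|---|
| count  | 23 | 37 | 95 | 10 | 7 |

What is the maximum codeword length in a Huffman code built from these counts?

4

Merge the two lowest-weight nodes at each step:
U(7) + X(10) → 17
17 + Z(23) → 40
R(37) + 40 → 77
77 + W(95) → 172
The rarest symbols sit at the bottom; the longest codeword is 4 bits.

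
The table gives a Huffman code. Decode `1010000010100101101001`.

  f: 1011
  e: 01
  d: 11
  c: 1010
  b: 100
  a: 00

Read left to right; each codeword is recognised as soon as it completes (prefix code):
  1010→c | 00→a | 00→a | 1010→c | 01→e | 01→e | 1010→c | 01→e
Decoded message: caaceece

caaceece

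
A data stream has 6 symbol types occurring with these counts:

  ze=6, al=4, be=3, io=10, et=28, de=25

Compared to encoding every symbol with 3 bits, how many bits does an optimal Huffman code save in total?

Fixed-length: 3 bits × 76 symbols = 228 bits.
Huffman merges:
combine be(3), al(4) → 7
combine ze(6), 7 → 13
combine io(10), 13 → 23
combine 23, de(25) → 48
combine et(28), 48 → 76
Huffman total = 7 + 13 + 23 + 48 + 76 = 167 bits.
Saving = 228 − 167 = 61 bits.

61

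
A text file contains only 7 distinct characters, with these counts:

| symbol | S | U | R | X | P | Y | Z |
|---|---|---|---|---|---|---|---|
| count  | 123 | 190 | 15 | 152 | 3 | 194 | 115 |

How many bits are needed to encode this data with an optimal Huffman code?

Merge the two smallest weights repeatedly:
combine P(3), R(15) → 18
combine 18, Z(115) → 133
combine S(123), 133 → 256
combine X(152), U(190) → 342
combine Y(194), 256 → 450
combine 342, 450 → 792
Total encoded bits = sum of merged weights = 18 + 133 + 256 + 342 + 450 + 792 = 1991.

1991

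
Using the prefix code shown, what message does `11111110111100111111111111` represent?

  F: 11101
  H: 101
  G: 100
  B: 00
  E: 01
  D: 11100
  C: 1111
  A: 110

Read left to right; each codeword is recognised as soon as it completes (prefix code):
  1111→C | 11101→F | 11100→D | 1111→C | 1111→C | 1111→C
Decoded message: CFDCCC

CFDCCC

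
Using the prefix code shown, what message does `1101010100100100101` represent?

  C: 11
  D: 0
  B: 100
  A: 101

Read left to right; each codeword is recognised as soon as it completes (prefix code):
  11→C | 0→D | 101→A | 0→D | 100→B | 100→B | 100→B | 101→A
Decoded message: CDADBBBA

CDADBBBA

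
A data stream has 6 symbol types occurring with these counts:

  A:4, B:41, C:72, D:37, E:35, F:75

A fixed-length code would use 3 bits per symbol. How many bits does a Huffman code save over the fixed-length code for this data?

Fixed-length: 3 bits × 264 symbols = 792 bits.
Huffman merges:
merge A(4) and E(35): 39
merge D(37) and 39: 76
merge B(41) and C(72): 113
merge F(75) and 76: 151
merge 113 and 151: 264
Huffman total = 39 + 76 + 113 + 151 + 264 = 643 bits.
Saving = 792 − 643 = 149 bits.

149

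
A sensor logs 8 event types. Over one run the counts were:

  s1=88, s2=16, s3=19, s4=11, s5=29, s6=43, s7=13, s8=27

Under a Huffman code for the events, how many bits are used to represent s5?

Repeatedly merge the two smallest:
combine s4(11), s7(13) → 24
combine s2(16), s3(19) → 35
combine 24, s8(27) → 51
combine s5(29), 35 → 64
combine s6(43), 51 → 94
combine 64, s1(88) → 152
combine 94, 152 → 246
s5's leaf is at depth 3, giving a 3-bit codeword.

3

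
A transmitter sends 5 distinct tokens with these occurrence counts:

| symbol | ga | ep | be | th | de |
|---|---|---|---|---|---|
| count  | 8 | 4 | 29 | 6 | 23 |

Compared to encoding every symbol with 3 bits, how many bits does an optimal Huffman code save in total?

71

Fixed-length: 3 bits × 70 symbols = 210 bits.
Huffman merges:
merge ep(4) and th(6): 10
merge ga(8) and 10: 18
merge 18 and de(23): 41
merge be(29) and 41: 70
Huffman total = 10 + 18 + 41 + 70 = 139 bits.
Saving = 210 − 139 = 71 bits.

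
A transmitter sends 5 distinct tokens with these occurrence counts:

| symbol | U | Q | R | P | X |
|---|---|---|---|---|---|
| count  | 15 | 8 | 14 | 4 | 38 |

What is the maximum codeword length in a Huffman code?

4

Merge the two lowest-weight nodes at each step:
P(4) + Q(8) → 12
12 + R(14) → 26
U(15) + 26 → 41
X(38) + 41 → 79
The rarest symbols sit at the bottom; the longest codeword is 4 bits.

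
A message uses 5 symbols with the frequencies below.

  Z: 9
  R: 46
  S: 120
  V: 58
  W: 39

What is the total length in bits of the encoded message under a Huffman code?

Greedily combine the two least-frequent nodes:
merge Z(9) and W(39): 48
merge R(46) and 48: 94
merge V(58) and 94: 152
merge S(120) and 152: 272
Total encoded bits = sum of merged weights = 48 + 94 + 152 + 272 = 566.

566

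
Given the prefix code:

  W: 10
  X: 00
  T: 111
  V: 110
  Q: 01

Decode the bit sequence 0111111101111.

Read left to right; each codeword is recognised as soon as it completes (prefix code):
  01→Q | 111→T | 111→T | 01→Q | 111→T
Decoded message: QTTQT

QTTQT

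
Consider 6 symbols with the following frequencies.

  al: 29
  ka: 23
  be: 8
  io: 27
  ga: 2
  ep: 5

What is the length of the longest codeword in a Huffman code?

4

Merge the two lowest-weight nodes at each step:
combine ga(2), ep(5) → 7
combine 7, be(8) → 15
combine 15, ka(23) → 38
combine io(27), al(29) → 56
combine 38, 56 → 94
The rarest symbols sit at the bottom; the longest codeword is 4 bits.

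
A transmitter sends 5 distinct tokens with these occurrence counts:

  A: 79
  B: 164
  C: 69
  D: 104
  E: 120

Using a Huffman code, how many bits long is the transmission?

Greedily combine the two least-frequent nodes:
merge C(69) and A(79): 148
merge D(104) and E(120): 224
merge 148 and B(164): 312
merge 224 and 312: 536
Total encoded bits = sum of merged weights = 148 + 224 + 312 + 536 = 1220.

1220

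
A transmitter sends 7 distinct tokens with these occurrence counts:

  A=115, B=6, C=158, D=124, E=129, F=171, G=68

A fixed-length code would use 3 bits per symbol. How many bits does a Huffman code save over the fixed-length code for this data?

Fixed-length: 3 bits × 771 symbols = 2313 bits.
Huffman merges:
combine B(6), G(68) → 74
combine 74, A(115) → 189
combine D(124), E(129) → 253
combine C(158), F(171) → 329
combine 189, 253 → 442
combine 329, 442 → 771
Huffman total = 74 + 189 + 253 + 329 + 442 + 771 = 2058 bits.
Saving = 2313 − 2058 = 255 bits.

255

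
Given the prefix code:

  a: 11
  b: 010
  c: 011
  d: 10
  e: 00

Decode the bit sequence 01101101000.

Read left to right; each codeword is recognised as soon as it completes (prefix code):
  011→c | 011→c | 010→b | 00→e
Decoded message: ccbe

ccbe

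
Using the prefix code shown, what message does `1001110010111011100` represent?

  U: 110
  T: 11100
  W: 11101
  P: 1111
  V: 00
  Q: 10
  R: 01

Read left to right; each codeword is recognised as soon as it completes (prefix code):
  10→Q | 01→R | 110→U | 01→R | 01→R | 110→U | 11100→T
Decoded message: QRURRUT

QRURRUT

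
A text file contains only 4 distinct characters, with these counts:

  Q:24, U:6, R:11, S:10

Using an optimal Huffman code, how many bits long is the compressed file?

94

Greedily combine the two least-frequent nodes:
combine U(6), S(10) → 16
combine R(11), 16 → 27
combine Q(24), 27 → 51
Each symbol's bit-cost is frequency × depth; summing gives 94 bits (equivalently 16 + 27 + 51).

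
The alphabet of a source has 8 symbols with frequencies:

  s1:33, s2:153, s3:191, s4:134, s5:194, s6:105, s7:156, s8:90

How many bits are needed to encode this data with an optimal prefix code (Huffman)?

3097

Greedily combine the two least-frequent nodes:
combine s1(33), s8(90) → 123
combine s6(105), 123 → 228
combine s4(134), s2(153) → 287
combine s7(156), s3(191) → 347
combine s5(194), 228 → 422
combine 287, 347 → 634
combine 422, 634 → 1056
Each symbol's bit-cost is frequency × depth; summing gives 3097 bits (equivalently 123 + 228 + 287 + 347 + 422 + 634 + 1056).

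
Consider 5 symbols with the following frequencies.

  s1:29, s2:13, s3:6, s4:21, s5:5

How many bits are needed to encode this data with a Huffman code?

Build the Huffman tree bottom-up:
merge s5(5) and s3(6): 11
merge 11 and s2(13): 24
merge s4(21) and 24: 45
merge s1(29) and 45: 74
The encoded length is the sum of every internal node's weight: 11 + 24 + 45 + 74 = 154 bits.

154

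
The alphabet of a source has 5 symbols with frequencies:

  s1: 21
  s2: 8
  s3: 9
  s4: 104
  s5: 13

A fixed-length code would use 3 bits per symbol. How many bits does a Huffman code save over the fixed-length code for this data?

212

Fixed-length: 3 bits × 155 symbols = 465 bits.
Huffman merges:
combine s2(8), s3(9) → 17
combine s5(13), 17 → 30
combine s1(21), 30 → 51
combine 51, s4(104) → 155
Huffman total = 17 + 30 + 51 + 155 = 253 bits.
Saving = 465 − 253 = 212 bits.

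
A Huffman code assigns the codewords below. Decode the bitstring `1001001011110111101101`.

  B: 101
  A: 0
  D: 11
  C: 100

CCBDBDBB

Read left to right; each codeword is recognised as soon as it completes (prefix code):
  100→C | 100→C | 101→B | 11→D | 101→B | 11→D | 101→B | 101→B
Decoded message: CCBDBDBB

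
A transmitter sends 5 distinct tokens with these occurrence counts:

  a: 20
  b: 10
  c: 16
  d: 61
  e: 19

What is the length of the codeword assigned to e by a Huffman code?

Repeatedly merge the two smallest:
b(10) + c(16) → 26
e(19) + a(20) → 39
26 + 39 → 65
d(61) + 65 → 126
The subtree containing e is merged 3 times, so code length = 3.

3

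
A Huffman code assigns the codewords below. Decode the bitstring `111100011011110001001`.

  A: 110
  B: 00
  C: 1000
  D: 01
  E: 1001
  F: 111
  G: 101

FCAFCE

Read left to right; each codeword is recognised as soon as it completes (prefix code):
  111→F | 1000→C | 110→A | 111→F | 1000→C | 1001→E
Decoded message: FCAFCE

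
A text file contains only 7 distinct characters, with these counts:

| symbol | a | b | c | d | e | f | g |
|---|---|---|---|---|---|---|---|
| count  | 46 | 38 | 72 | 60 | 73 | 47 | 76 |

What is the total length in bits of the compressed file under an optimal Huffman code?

1160

Greedily combine the two least-frequent nodes:
combine b(38), a(46) → 84
combine f(47), d(60) → 107
combine c(72), e(73) → 145
combine g(76), 84 → 160
combine 107, 145 → 252
combine 160, 252 → 412
Each symbol's bit-cost is frequency × depth; summing gives 1160 bits (equivalently 84 + 107 + 145 + 160 + 252 + 412).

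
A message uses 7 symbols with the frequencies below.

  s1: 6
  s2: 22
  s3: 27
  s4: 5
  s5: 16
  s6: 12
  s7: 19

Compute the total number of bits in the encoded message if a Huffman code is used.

Build the Huffman tree bottom-up:
combine s4(5), s1(6) → 11
combine 11, s6(12) → 23
combine s5(16), s7(19) → 35
combine s2(22), 23 → 45
combine s3(27), 35 → 62
combine 45, 62 → 107
Each symbol's bit-cost is frequency × depth; summing gives 283 bits (equivalently 11 + 23 + 35 + 45 + 62 + 107).

283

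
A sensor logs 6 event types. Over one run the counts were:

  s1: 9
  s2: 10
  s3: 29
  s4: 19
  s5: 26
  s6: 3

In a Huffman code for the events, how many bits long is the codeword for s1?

Repeatedly merge the two smallest:
merge s6(3) and s1(9): 12
merge s2(10) and 12: 22
merge s4(19) and 22: 41
merge s5(26) and s3(29): 55
merge 41 and 55: 96
s1's leaf is at depth 4, giving a 4-bit codeword.

4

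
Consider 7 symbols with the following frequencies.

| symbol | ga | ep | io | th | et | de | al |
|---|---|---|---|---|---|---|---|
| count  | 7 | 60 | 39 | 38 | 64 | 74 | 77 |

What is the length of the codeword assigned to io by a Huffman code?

3

Repeatedly merge the two smallest:
ga(7) + th(38) → 45
io(39) + 45 → 84
ep(60) + et(64) → 124
de(74) + al(77) → 151
84 + 124 → 208
151 + 208 → 359
io's leaf is at depth 3, giving a 3-bit codeword.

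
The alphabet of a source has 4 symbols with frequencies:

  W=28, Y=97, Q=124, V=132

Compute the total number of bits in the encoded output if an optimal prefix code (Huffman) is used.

Greedily combine the two least-frequent nodes:
merge W(28) and Y(97): 125
merge Q(124) and 125: 249
merge V(132) and 249: 381
The encoded length is the sum of every internal node's weight: 125 + 249 + 381 = 755 bits.

755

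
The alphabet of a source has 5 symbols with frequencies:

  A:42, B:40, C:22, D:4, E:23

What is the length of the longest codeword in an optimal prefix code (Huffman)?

3

Merge the two lowest-weight nodes at each step:
merge D(4) and C(22): 26
merge E(23) and 26: 49
merge B(40) and A(42): 82
merge 49 and 82: 131
Maximum depth reached is 3.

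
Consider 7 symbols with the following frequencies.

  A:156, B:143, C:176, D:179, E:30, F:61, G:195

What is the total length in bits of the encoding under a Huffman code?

Merge the two smallest weights repeatedly:
combine E(30), F(61) → 91
combine 91, B(143) → 234
combine A(156), C(176) → 332
combine D(179), G(195) → 374
combine 234, 332 → 566
combine 374, 566 → 940
Each symbol's bit-cost is frequency × depth; summing gives 2537 bits (equivalently 91 + 234 + 332 + 374 + 566 + 940).

2537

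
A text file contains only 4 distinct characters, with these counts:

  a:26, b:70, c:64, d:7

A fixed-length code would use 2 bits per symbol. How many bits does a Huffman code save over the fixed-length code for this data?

Fixed-length: 2 bits × 167 symbols = 334 bits.
Huffman merges:
merge d(7) and a(26): 33
merge 33 and c(64): 97
merge b(70) and 97: 167
Huffman total = 33 + 97 + 167 = 297 bits.
Saving = 334 − 297 = 37 bits.

37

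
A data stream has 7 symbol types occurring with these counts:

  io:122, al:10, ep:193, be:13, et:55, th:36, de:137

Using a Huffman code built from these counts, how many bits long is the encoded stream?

Greedily combine the two least-frequent nodes:
combine al(10), be(13) → 23
combine 23, th(36) → 59
combine et(55), 59 → 114
combine 114, io(122) → 236
combine de(137), ep(193) → 330
combine 236, 330 → 566
Each symbol's bit-cost is frequency × depth; summing gives 1328 bits (equivalently 23 + 59 + 114 + 236 + 330 + 566).

1328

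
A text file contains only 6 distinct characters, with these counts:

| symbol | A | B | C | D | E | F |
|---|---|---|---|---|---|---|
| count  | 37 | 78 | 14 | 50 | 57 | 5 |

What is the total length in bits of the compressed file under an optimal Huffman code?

557

Build the Huffman tree bottom-up:
combine F(5), C(14) → 19
combine 19, A(37) → 56
combine D(50), 56 → 106
combine E(57), B(78) → 135
combine 106, 135 → 241
The encoded length is the sum of every internal node's weight: 19 + 56 + 106 + 135 + 241 = 557 bits.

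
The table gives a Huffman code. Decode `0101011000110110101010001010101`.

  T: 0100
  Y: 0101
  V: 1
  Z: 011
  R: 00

YZRZZYTYY

Read left to right; each codeword is recognised as soon as it completes (prefix code):
  0101→Y | 011→Z | 00→R | 011→Z | 011→Z | 0101→Y | 0100→T | 0101→Y | 0101→Y
Decoded message: YZRZZYTYY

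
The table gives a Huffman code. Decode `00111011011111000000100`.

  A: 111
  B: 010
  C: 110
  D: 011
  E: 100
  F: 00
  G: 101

FADDAFFFE

Read left to right; each codeword is recognised as soon as it completes (prefix code):
  00→F | 111→A | 011→D | 011→D | 111→A | 00→F | 00→F | 00→F | 100→E
Decoded message: FADDAFFFE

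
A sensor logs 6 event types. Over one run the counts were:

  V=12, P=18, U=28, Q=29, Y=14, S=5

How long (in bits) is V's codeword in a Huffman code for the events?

Repeatedly merge the two smallest:
S(5) + V(12) → 17
Y(14) + 17 → 31
P(18) + U(28) → 46
Q(29) + 31 → 60
46 + 60 → 106
The subtree containing V is merged 4 times, so code length = 4.

4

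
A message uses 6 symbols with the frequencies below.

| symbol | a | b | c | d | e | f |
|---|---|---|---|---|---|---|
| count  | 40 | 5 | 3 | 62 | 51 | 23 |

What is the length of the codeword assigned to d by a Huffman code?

Huffman merges, smallest pair first:
c(3) + b(5) → 8
8 + f(23) → 31
31 + a(40) → 71
e(51) + d(62) → 113
71 + 113 → 184
d sits 2 levels below the root, so its codeword is 2 bits.

2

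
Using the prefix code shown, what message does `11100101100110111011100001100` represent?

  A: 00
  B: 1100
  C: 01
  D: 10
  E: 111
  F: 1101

EADBFFBAB

Read left to right; each codeword is recognised as soon as it completes (prefix code):
  111→E | 00→A | 10→D | 1100→B | 1101→F | 1101→F | 1100→B | 00→A | 1100→B
Decoded message: EADBFFBAB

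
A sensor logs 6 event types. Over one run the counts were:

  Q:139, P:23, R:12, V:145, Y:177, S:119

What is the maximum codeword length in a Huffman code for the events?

4

Merge the two lowest-weight nodes at each step:
combine R(12), P(23) → 35
combine 35, S(119) → 154
combine Q(139), V(145) → 284
combine 154, Y(177) → 331
combine 284, 331 → 615
Maximum depth reached is 4.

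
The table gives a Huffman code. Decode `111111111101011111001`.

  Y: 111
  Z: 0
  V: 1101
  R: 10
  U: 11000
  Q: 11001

YYYRRYQ

Read left to right; each codeword is recognised as soon as it completes (prefix code):
  111→Y | 111→Y | 111→Y | 10→R | 10→R | 111→Y | 11001→Q
Decoded message: YYYRRYQ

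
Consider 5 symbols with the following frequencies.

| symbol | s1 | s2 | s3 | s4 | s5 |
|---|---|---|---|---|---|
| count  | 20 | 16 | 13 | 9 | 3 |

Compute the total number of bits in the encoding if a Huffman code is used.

Greedily combine the two least-frequent nodes:
merge s5(3) and s4(9): 12
merge 12 and s3(13): 25
merge s2(16) and s1(20): 36
merge 25 and 36: 61
The encoded length is the sum of every internal node's weight: 12 + 25 + 36 + 61 = 134 bits.

134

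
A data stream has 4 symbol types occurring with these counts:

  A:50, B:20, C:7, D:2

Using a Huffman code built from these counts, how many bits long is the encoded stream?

Merge the two smallest weights repeatedly:
combine D(2), C(7) → 9
combine 9, B(20) → 29
combine 29, A(50) → 79
Each symbol's bit-cost is frequency × depth; summing gives 117 bits (equivalently 9 + 29 + 79).

117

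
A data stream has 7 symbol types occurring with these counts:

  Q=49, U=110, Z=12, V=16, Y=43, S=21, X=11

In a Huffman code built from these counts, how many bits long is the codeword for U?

1

Build the tree from the bottom:
X(11) + Z(12) → 23
V(16) + S(21) → 37
23 + 37 → 60
Y(43) + Q(49) → 92
60 + 92 → 152
U(110) + 152 → 262
U sits one level below the root: a 1-bit codeword.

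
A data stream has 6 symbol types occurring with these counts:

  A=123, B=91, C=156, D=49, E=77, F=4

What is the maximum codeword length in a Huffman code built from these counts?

Merge the two lowest-weight nodes at each step:
F(4) + D(49) → 53
53 + E(77) → 130
B(91) + A(123) → 214
130 + C(156) → 286
214 + 286 → 500
The first pair merged (F, D) ends up deepest, at depth 4.

4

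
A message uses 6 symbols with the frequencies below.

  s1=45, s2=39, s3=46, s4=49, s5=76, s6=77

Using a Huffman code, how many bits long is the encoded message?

843

Build the Huffman tree bottom-up:
merge s2(39) and s1(45): 84
merge s3(46) and s4(49): 95
merge s5(76) and s6(77): 153
merge 84 and 95: 179
merge 153 and 179: 332
Each symbol's bit-cost is frequency × depth; summing gives 843 bits (equivalently 84 + 95 + 153 + 179 + 332).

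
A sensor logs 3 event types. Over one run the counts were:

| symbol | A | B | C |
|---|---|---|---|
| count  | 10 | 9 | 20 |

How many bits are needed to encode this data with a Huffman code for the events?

58

Greedily combine the two least-frequent nodes:
merge B(9) and A(10): 19
merge 19 and C(20): 39
Each symbol's bit-cost is frequency × depth; summing gives 58 bits (equivalently 19 + 39).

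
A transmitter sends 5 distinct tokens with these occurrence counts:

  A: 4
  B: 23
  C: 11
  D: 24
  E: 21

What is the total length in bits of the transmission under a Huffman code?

Build the Huffman tree bottom-up:
A(4) + C(11) → 15
15 + E(21) → 36
B(23) + D(24) → 47
36 + 47 → 83
Each symbol's bit-cost is frequency × depth; summing gives 181 bits (equivalently 15 + 36 + 47 + 83).

181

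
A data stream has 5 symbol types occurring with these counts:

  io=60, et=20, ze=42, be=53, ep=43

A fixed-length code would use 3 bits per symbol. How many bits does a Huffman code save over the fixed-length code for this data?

Fixed-length: 3 bits × 218 symbols = 654 bits.
Huffman merges:
et(20) + ze(42) → 62
ep(43) + be(53) → 96
io(60) + 62 → 122
96 + 122 → 218
Huffman total = 62 + 96 + 122 + 218 = 498 bits.
Saving = 654 − 498 = 156 bits.

156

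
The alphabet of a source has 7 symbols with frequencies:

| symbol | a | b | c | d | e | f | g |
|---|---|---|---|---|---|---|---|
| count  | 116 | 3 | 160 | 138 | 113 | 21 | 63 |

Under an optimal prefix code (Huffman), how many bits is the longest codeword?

5

Merge the two lowest-weight nodes at each step:
merge b(3) and f(21): 24
merge 24 and g(63): 87
merge 87 and e(113): 200
merge a(116) and d(138): 254
merge c(160) and 200: 360
merge 254 and 360: 614
Maximum depth reached is 5.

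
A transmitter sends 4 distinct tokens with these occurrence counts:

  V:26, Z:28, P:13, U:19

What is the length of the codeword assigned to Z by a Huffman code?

2

Huffman merges, smallest pair first:
combine P(13), U(19) → 32
combine V(26), Z(28) → 54
combine 32, 54 → 86
The subtree containing Z is merged 2 times, so code length = 2.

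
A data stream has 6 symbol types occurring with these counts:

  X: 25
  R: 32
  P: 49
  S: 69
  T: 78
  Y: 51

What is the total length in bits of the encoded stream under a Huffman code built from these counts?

765

Greedily combine the two least-frequent nodes:
X(25) + R(32) → 57
P(49) + Y(51) → 100
57 + S(69) → 126
T(78) + 100 → 178
126 + 178 → 304
Total encoded bits = sum of merged weights = 57 + 100 + 126 + 178 + 304 = 765.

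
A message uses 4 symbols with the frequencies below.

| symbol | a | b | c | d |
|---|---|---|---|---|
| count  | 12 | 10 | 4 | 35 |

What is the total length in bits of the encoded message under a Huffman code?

Merge the two smallest weights repeatedly:
combine c(4), b(10) → 14
combine a(12), 14 → 26
combine 26, d(35) → 61
The encoded length is the sum of every internal node's weight: 14 + 26 + 61 = 101 bits.

101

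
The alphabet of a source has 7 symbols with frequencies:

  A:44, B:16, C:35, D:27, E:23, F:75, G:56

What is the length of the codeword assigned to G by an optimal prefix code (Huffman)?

2

Huffman merges, smallest pair first:
combine B(16), E(23) → 39
combine D(27), C(35) → 62
combine 39, A(44) → 83
combine G(56), 62 → 118
combine F(75), 83 → 158
combine 118, 158 → 276
G sits 2 levels below the root, so its codeword is 2 bits.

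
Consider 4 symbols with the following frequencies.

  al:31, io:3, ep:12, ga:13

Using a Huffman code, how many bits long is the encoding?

Greedily combine the two least-frequent nodes:
io(3) + ep(12) → 15
ga(13) + 15 → 28
28 + al(31) → 59
Each symbol's bit-cost is frequency × depth; summing gives 102 bits (equivalently 15 + 28 + 59).

102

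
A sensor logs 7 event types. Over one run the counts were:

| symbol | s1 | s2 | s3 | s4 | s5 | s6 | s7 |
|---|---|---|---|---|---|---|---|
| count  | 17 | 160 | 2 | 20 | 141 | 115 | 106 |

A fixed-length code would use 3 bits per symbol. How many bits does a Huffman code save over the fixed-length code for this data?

358

Fixed-length: 3 bits × 561 symbols = 1683 bits.
Huffman merges:
s3(2) + s1(17) → 19
19 + s4(20) → 39
39 + s7(106) → 145
s6(115) + s5(141) → 256
145 + s2(160) → 305
256 + 305 → 561
Huffman total = 19 + 39 + 145 + 256 + 305 + 561 = 1325 bits.
Saving = 1683 − 1325 = 358 bits.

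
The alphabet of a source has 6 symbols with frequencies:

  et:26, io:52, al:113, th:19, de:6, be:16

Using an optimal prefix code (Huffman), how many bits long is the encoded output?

Greedily combine the two least-frequent nodes:
merge de(6) and be(16): 22
merge th(19) and 22: 41
merge et(26) and 41: 67
merge io(52) and 67: 119
merge al(113) and 119: 232
Total encoded bits = sum of merged weights = 22 + 41 + 67 + 119 + 232 = 481.

481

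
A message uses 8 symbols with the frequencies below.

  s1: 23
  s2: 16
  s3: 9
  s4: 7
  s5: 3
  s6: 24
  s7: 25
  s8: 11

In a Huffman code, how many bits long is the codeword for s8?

3

Huffman merges, smallest pair first:
merge s5(3) and s4(7): 10
merge s3(9) and 10: 19
merge s8(11) and s2(16): 27
merge 19 and s1(23): 42
merge s6(24) and s7(25): 49
merge 27 and 42: 69
merge 49 and 69: 118
The subtree containing s8 is merged 3 times, so code length = 3.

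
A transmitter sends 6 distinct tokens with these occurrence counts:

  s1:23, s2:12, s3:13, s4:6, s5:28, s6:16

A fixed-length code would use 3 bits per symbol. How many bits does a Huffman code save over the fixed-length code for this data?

51

Fixed-length: 3 bits × 98 symbols = 294 bits.
Huffman merges:
s4(6) + s2(12) → 18
s3(13) + s6(16) → 29
18 + s1(23) → 41
s5(28) + 29 → 57
41 + 57 → 98
Huffman total = 18 + 29 + 41 + 57 + 98 = 243 bits.
Saving = 294 − 243 = 51 bits.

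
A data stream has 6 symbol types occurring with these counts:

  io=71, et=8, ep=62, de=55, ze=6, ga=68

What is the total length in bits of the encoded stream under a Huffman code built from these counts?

623

Merge the two smallest weights repeatedly:
ze(6) + et(8) → 14
14 + de(55) → 69
ep(62) + ga(68) → 130
69 + io(71) → 140
130 + 140 → 270
Each symbol's bit-cost is frequency × depth; summing gives 623 bits (equivalently 14 + 69 + 130 + 140 + 270).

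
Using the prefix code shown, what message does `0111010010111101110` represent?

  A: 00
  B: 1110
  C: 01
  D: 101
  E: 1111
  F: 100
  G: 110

CGFDBB

Read left to right; each codeword is recognised as soon as it completes (prefix code):
  01→C | 110→G | 100→F | 101→D | 1110→B | 1110→B
Decoded message: CGFDBB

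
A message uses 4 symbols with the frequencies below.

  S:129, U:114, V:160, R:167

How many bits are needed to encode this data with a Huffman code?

1140

Build the Huffman tree bottom-up:
U(114) + S(129) → 243
V(160) + R(167) → 327
243 + 327 → 570
Each symbol's bit-cost is frequency × depth; summing gives 1140 bits (equivalently 243 + 327 + 570).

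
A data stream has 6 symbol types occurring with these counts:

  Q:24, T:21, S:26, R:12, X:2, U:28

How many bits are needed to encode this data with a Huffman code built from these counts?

275

Build the Huffman tree bottom-up:
X(2) + R(12) → 14
14 + T(21) → 35
Q(24) + S(26) → 50
U(28) + 35 → 63
50 + 63 → 113
The encoded length is the sum of every internal node's weight: 14 + 35 + 50 + 63 + 113 = 275 bits.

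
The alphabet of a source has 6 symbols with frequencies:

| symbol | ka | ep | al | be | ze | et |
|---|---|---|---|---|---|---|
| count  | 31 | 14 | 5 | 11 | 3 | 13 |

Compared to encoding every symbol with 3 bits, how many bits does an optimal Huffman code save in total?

Fixed-length: 3 bits × 77 symbols = 231 bits.
Huffman merges:
ze(3) + al(5) → 8
8 + be(11) → 19
et(13) + ep(14) → 27
19 + 27 → 46
ka(31) + 46 → 77
Huffman total = 8 + 19 + 27 + 46 + 77 = 177 bits.
Saving = 231 − 177 = 54 bits.

54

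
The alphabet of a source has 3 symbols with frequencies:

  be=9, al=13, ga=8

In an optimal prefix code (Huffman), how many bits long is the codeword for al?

Repeatedly merge the two smallest:
ga(8) + be(9) → 17
al(13) + 17 → 30
al is merged only at the final step, so code length = 1.

1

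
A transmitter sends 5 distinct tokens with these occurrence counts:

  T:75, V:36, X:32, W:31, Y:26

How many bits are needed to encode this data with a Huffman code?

450

Greedily combine the two least-frequent nodes:
merge Y(26) and W(31): 57
merge X(32) and V(36): 68
merge 57 and 68: 125
merge T(75) and 125: 200
Total encoded bits = sum of merged weights = 57 + 68 + 125 + 200 = 450.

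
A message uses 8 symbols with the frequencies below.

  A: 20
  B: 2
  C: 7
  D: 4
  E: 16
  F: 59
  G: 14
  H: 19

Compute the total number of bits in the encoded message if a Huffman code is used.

Greedily combine the two least-frequent nodes:
combine B(2), D(4) → 6
combine 6, C(7) → 13
combine 13, G(14) → 27
combine E(16), H(19) → 35
combine A(20), 27 → 47
combine 35, 47 → 82
combine F(59), 82 → 141
Total encoded bits = sum of merged weights = 6 + 13 + 27 + 35 + 47 + 82 + 141 = 351.

351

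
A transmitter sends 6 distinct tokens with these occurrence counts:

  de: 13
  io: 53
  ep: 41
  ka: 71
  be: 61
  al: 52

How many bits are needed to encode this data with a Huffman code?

741

Merge the two smallest weights repeatedly:
combine de(13), ep(41) → 54
combine al(52), io(53) → 105
combine 54, be(61) → 115
combine ka(71), 105 → 176
combine 115, 176 → 291
Each symbol's bit-cost is frequency × depth; summing gives 741 bits (equivalently 54 + 105 + 115 + 176 + 291).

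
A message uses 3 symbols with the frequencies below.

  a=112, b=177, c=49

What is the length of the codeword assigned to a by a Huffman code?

Build the tree from the bottom:
c(49) + a(112) → 161
161 + b(177) → 338
a's leaf is at depth 2, giving a 2-bit codeword.

2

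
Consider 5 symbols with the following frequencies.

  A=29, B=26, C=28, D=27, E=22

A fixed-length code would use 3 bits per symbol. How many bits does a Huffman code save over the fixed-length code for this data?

Fixed-length: 3 bits × 132 symbols = 396 bits.
Huffman merges:
combine E(22), B(26) → 48
combine D(27), C(28) → 55
combine A(29), 48 → 77
combine 55, 77 → 132
Huffman total = 48 + 55 + 77 + 132 = 312 bits.
Saving = 396 − 312 = 84 bits.

84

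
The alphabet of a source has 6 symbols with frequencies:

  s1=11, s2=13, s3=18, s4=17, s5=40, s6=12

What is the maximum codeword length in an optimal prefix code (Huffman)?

3

Merge the two lowest-weight nodes at each step:
s1(11) + s6(12) → 23
s2(13) + s4(17) → 30
s3(18) + 23 → 41
30 + s5(40) → 70
41 + 70 → 111
The first pair merged (s1, s6) ends up deepest, at depth 3.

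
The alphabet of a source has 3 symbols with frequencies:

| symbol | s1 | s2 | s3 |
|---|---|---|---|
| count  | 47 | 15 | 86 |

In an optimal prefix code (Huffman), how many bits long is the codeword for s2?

Build the tree from the bottom:
combine s2(15), s1(47) → 62
combine 62, s3(86) → 148
s2's leaf is at depth 2, giving a 2-bit codeword.

2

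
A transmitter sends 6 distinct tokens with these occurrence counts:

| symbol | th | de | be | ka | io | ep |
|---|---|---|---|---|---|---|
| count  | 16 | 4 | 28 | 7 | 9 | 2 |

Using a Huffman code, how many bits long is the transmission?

Merge the two smallest weights repeatedly:
combine ep(2), de(4) → 6
combine 6, ka(7) → 13
combine io(9), 13 → 22
combine th(16), 22 → 38
combine be(28), 38 → 66
The encoded length is the sum of every internal node's weight: 6 + 13 + 22 + 38 + 66 = 145 bits.

145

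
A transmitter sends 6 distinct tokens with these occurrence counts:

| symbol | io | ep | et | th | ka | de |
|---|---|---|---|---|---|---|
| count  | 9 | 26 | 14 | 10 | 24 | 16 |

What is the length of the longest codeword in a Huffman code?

Merge the two lowest-weight nodes at each step:
io(9) + th(10) → 19
et(14) + de(16) → 30
19 + ka(24) → 43
ep(26) + 30 → 56
43 + 56 → 99
Maximum depth reached is 3.

3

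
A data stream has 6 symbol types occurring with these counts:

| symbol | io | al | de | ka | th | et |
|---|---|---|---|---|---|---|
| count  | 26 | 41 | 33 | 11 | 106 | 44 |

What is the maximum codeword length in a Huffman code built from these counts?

Merge the two lowest-weight nodes at each step:
combine ka(11), io(26) → 37
combine de(33), 37 → 70
combine al(41), et(44) → 85
combine 70, 85 → 155
combine th(106), 155 → 261
The rarest symbols sit at the bottom; the longest codeword is 4 bits.

4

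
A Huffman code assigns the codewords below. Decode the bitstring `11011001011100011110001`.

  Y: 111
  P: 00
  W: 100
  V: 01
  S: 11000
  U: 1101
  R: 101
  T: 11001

Read left to right; each codeword is recognised as soon as it completes (prefix code):
  1101→U | 100→W | 101→R | 11000→S | 111→Y | 100→W | 01→V
Decoded message: UWRSYWV

UWRSYWV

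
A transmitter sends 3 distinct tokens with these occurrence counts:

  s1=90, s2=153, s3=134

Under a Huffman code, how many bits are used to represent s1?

Build the tree from the bottom:
merge s1(90) and s3(134): 224
merge s2(153) and 224: 377
s1's leaf is at depth 2, giving a 2-bit codeword.

2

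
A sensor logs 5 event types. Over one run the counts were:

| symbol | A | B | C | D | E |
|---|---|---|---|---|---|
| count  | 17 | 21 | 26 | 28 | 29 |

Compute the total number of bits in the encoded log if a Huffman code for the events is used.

280

Build the Huffman tree bottom-up:
A(17) + B(21) → 38
C(26) + D(28) → 54
E(29) + 38 → 67
54 + 67 → 121
Total encoded bits = sum of merged weights = 38 + 54 + 67 + 121 = 280.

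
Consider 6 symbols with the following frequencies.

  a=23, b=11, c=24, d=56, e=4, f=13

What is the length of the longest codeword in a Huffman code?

Merge the two lowest-weight nodes at each step:
merge e(4) and b(11): 15
merge f(13) and 15: 28
merge a(23) and c(24): 47
merge 28 and 47: 75
merge d(56) and 75: 131
The rarest symbols sit at the bottom; the longest codeword is 4 bits.

4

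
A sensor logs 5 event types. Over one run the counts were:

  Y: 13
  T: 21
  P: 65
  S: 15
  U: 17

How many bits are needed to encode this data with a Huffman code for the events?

Greedily combine the two least-frequent nodes:
Y(13) + S(15) → 28
U(17) + T(21) → 38
28 + 38 → 66
P(65) + 66 → 131
The encoded length is the sum of every internal node's weight: 28 + 38 + 66 + 131 = 263 bits.

263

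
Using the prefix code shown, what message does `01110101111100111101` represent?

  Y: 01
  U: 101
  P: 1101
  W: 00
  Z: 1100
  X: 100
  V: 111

YPYVXVU

Read left to right; each codeword is recognised as soon as it completes (prefix code):
  01→Y | 1101→P | 01→Y | 111→V | 100→X | 111→V | 101→U
Decoded message: YPYVXVU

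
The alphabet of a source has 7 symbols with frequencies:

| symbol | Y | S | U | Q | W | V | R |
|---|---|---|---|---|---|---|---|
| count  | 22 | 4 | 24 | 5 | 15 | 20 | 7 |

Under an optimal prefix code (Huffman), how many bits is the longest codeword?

Merge the two lowest-weight nodes at each step:
combine S(4), Q(5) → 9
combine R(7), 9 → 16
combine W(15), 16 → 31
combine V(20), Y(22) → 42
combine U(24), 31 → 55
combine 42, 55 → 97
The first pair merged (S, Q) ends up deepest, at depth 5.

5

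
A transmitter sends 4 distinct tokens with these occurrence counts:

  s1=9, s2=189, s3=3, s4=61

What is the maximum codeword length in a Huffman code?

3

Merge the two lowest-weight nodes at each step:
combine s3(3), s1(9) → 12
combine 12, s4(61) → 73
combine 73, s2(189) → 262
The rarest symbols sit at the bottom; the longest codeword is 3 bits.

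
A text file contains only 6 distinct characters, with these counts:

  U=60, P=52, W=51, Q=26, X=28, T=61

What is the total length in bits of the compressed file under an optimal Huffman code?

Greedily combine the two least-frequent nodes:
Q(26) + X(28) → 54
W(51) + P(52) → 103
54 + U(60) → 114
T(61) + 103 → 164
114 + 164 → 278
Total encoded bits = sum of merged weights = 54 + 103 + 114 + 164 + 278 = 713.

713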